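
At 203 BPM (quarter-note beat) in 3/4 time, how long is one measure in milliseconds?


Reasoning:
Quarter-note beat duration = 60000 / 203 ms
Beats per measure (3/4) = 3
One measure = 3 × 60000 / 203 = 180000 / 203 ms
= 886.7 ms


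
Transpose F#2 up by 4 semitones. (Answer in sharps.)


Solution.
F#2: chromatic position 6 in octave 2 → absolute = 2×12 + 6 = 30
Transpose up 4: 30 + 4 = 34
34 = 2×12 + 10 → A# in octave 2
Result = A#2


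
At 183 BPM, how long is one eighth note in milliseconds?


Step by step:
One quarter-note beat = 60000 / BPM = 60000 / 183 ms
Eighth note = 1/2 × quarter note
Duration = 1/2 × 60000 / 183 = 30000 / 183
= 163.9 ms


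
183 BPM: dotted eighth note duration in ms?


Solution.
One quarter-note beat = 60000 / BPM = 60000 / 183 ms
Dotted eighth note = 3/4 × quarter note
Duration = 3/4 × 60000 / 183 = 45000 / 183
= 245.9 ms


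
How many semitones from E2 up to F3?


Let's work it out.
Absolute semitone position = octave×12 + chromatic position
E2: 2×12 + 4 = 28
F3: 3×12 + 5 = 41
Difference = 41 - 28 = 13
= 13 semitones


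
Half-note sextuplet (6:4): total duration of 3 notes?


Solution.
Sextuplet: 6 notes occupy the space of 4 half notes
Space = 4 × 2 = 8 beats
Each sextuplet note = 8 / 6 = 4/3 beats
3 notes = 3 × 4/3 = 4
= 4 beats


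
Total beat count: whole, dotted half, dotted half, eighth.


Reasoning:
Beat values:
  whole = 4 beats
  dotted half = 3 beats
  dotted half = 3 beats
  eighth = 0.5 beats
Sum = 4 + 3 + 3 + 0.5
= 10.5 beats


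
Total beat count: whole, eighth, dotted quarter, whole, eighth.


Reasoning:
Beat values:
  whole = 4 beats
  eighth = 0.5 beats
  dotted quarter = 1.5 beats
  whole = 4 beats
  eighth = 0.5 beats
Sum = 4 + 0.5 + 1.5 + 4 + 0.5
= 10.5 beats


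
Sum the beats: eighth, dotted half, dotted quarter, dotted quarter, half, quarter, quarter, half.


Beat values:
  eighth = 0.5 beats
  dotted half = 3 beats
  dotted quarter = 1.5 beats
  dotted quarter = 1.5 beats
  half = 2 beats
  quarter = 1 beat
  quarter = 1 beat
  half = 2 beats
Sum = 0.5 + 3 + 1.5 + 1.5 + 2 + 1 + 1 + 2
= 12.5 beats


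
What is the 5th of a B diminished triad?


Let's work it out.
Diminished triad = root + minor 3rd (3 semitones) + diminished 5th (6 semitones)
A triad on B stacks thirds, so the chord tones use letter names B-D-F
Root: B
Minor 3rd above B: D
Diminished 5th above B: F
The 5th = F


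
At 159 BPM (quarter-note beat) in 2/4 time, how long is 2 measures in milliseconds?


Reasoning:
Quarter-note beat duration = 60000 / 159 ms
Beats per measure (2/4) = 2
One measure = 2 × 60000 / 159 = 120000 / 159 ms
2 measures = 2 × 120000 / 159 = 240000 / 159
= 1509.4 ms


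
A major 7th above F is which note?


A 7th spans 7 letter names, so from F we land on E
A major 7th = 11 semitones above F
Spell E at that pitch: E
= E


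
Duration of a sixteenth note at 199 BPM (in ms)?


Step by step:
One quarter-note beat = 60000 / BPM = 60000 / 199 ms
Sixteenth note = 1/4 × quarter note
Duration = 1/4 × 60000 / 199 = 15000 / 199
= 75.4 ms


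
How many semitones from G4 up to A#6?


Step by step:
Absolute semitone position = octave×12 + chromatic position
G4: 4×12 + 7 = 55
A#6: 6×12 + 10 = 82
Difference = 82 - 55 = 27
= 27 semitones


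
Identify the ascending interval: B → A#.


Working:
Letter names: B → A spans 7 letter names → a 7th
Semitones: B → A# = 11 half-steps
A 7th of 11 semitones is a major 7th
= major 7th


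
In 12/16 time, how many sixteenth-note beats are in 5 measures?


Time signature 12/16: the bottom number 16 means the sixteenth note gets one count
The top number 12 means 12 sixteenth-note beats per measure
Total = 12 × 5 measures
= 60 sixteenth-note beats


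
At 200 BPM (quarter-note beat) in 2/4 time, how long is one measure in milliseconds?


Solution.
Quarter-note beat duration = 60000 / 200 ms
Beats per measure (2/4) = 2
One measure = 2 × 60000 / 200 = 120000 / 200 ms
= 600.0 ms


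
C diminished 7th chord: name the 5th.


Diminished 7th chord = root + minor 3rd + diminished 5th + diminished 7th
Seventh chords stack in thirds, so the letter names are C-E-G-B
Root: C
Minor 3rd above C: Eb
Diminished 5th above C: Gb
Diminished 7th above C: Bbb
The 5th = Gb


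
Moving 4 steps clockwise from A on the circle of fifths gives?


Solution.
Each clockwise step on the circle of fifths moves up a perfect 5th
From A: A → E → B → F#/Gb → Db
= Db


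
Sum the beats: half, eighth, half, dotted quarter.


Working:
Beat values:
  half = 2 beats
  eighth = 0.5 beats
  half = 2 beats
  dotted quarter = 1.5 beats
Sum = 2 + 0.5 + 2 + 1.5
= 6 beats


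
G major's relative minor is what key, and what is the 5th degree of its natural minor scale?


Reasoning:
The relative minor shares the major's key signature and starts on its 6th degree
6th degree = a major 6th above the tonic; a major 6th above G is E
→ relative minor of G major is E minor
E natural minor scale: E F# G A B C D
= E minor; 5th degree = B


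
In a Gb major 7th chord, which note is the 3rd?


Solution.
Major 7th chord = root + major 3rd + perfect 5th + major 7th
Seventh chords stack in thirds, so the letter names are G-B-D-F
Root: Gb
Major 3rd above Gb: Bb
Perfect 5th above Gb: Db
Major 7th above Gb: F
The 3rd = Bb


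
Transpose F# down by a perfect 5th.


perfect 5th: 5 letter names, 7 semitones
Letter: F - 4 → B
Pitch: F# - 7 semitones, spelled as a B → B
= B


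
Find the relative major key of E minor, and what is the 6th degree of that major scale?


Working:
The relative major shares the key signature and is a minor 3rd above the minor tonic
A minor 3rd above E is G
→ relative major of E minor is G major
G major scale: G A B C D E F#
= G major; 6th degree = E


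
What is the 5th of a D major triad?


Major triad = root + major 3rd (4 semitones) + perfect 5th (7 semitones)
A triad on D stacks thirds, so the chord tones use letter names D-F-A
Root: D
Major 3rd above D: F#
Perfect 5th above D: A
The 5th = A


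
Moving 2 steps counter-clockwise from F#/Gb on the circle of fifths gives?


Step by step:
Each counter-clockwise step moves down a perfect 5th (= up a perfect 4th)
From F#/Gb: F#/Gb → B → E
= E


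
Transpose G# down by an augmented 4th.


Step by step:
augmented 4th: 4 letter names, 6 semitones
Letter: G - 3 → D
Pitch: G# - 6 semitones, spelled as a D → D
= D


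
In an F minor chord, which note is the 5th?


Let's work it out.
Minor triad = root + minor 3rd (3 semitones) + perfect 5th (7 semitones)
A triad on F stacks thirds, so the chord tones use letter names F-A-C
Root: F
Minor 3rd above F: Ab
Perfect 5th above F: C
The 5th = C


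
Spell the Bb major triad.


Major triad = root + major 3rd (4 semitones) + perfect 5th (7 semitones)
A triad on Bb stacks thirds, so the chord tones use letter names B-D-F
Root: Bb
Major 3rd above Bb: D
Perfect 5th above Bb: F
Chord = Bb D F


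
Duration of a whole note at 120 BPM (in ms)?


One quarter-note beat = 60000 / BPM = 60000 / 120 ms
Whole note = 4 × quarter note
Duration = 4 × 60000 / 120 = 240000 / 120
= 2000.0 ms


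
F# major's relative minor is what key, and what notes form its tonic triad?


The relative minor shares the major's key signature and starts on its 6th degree
6th degree = a major 6th above the tonic; a major 6th above F# is D#
→ relative minor of F# major is D# minor
Tonic triad of D# minor = root + minor 3rd + perfect 5th = D# F# A#
= D# minor; triad = D# F# A#


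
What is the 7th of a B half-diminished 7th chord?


Solution.
Half-diminished 7th chord = root + minor 3rd + diminished 5th + minor 7th
Seventh chords stack in thirds, so the letter names are B-D-F-A
Root: B
Minor 3rd above B: D
Diminished 5th above B: F
Minor 7th above B: A
The 7th = A


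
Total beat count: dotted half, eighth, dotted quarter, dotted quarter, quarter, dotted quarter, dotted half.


Let's work it out.
Beat values:
  dotted half = 3 beats
  eighth = 0.5 beats
  dotted quarter = 1.5 beats
  dotted quarter = 1.5 beats
  quarter = 1 beat
  dotted quarter = 1.5 beats
  dotted half = 3 beats
Sum = 3 + 0.5 + 1.5 + 1.5 + 1 + 1.5 + 3
= 12 beats


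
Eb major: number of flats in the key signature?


Flat major keys: C(0), F(1), Bb(2), Eb(3), Ab(4), Db(5), Gb(6), Cb(7)
Eb major has 3 flats
Order of flats: Bb Eb Ab Db Gb Cb Fb → first 3: Bb, Eb, Ab
= 3 flats


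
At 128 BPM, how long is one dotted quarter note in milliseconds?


One quarter-note beat = 60000 / BPM = 60000 / 128 ms
Dotted quarter note = 3/2 × quarter note
Duration = 3/2 × 60000 / 128 = 90000 / 128
= 703.1 ms


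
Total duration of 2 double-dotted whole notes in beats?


Base whole note = 4 beats
Dot 1 adds half the previous value: +2
Dot 2 adds half the previous value: +1
One double-dotted whole = 4 + 2 + 1 = 7
2 of them = 2 × 7 = 14
= 14 beats


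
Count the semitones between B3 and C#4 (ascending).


Solution.
Absolute semitone position = octave×12 + chromatic position
B3: 3×12 + 11 = 47
C#4: 4×12 + 1 = 49
Difference = 49 - 47 = 2
= 2 semitones


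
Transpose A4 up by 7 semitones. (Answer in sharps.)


A4: chromatic position 9 in octave 4 → absolute = 4×12 + 9 = 57
Transpose up 7: 57 + 7 = 64
64 = 5×12 + 4 → E in octave 5
Result = E5


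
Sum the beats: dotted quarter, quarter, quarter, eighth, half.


Step by step:
Beat values:
  dotted quarter = 1.5 beats
  quarter = 1 beat
  quarter = 1 beat
  eighth = 0.5 beats
  half = 2 beats
Sum = 1.5 + 1 + 1 + 0.5 + 2
= 6 beats


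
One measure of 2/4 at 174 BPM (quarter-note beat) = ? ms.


Working:
Quarter-note beat duration = 60000 / 174 ms
Beats per measure (2/4) = 2
One measure = 2 × 60000 / 174 = 120000 / 174 ms
= 689.7 ms


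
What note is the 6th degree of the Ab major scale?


Let's work it out.
Major scale pattern: W-W-H-W-W-W-H (2-2-1-2-2-2-1 semitones)
Starting from Ab:
  Ab + 2 semitones → Bb
  Bb + 2 semitones → C
  C + 1 semitone → Db
  Db + 2 semitones → Eb
  Eb + 2 semitones → F
  F + 2 semitones → G
  G + 1 semitone → Ab
Scale: Ab Bb C Db Eb F G
Degree 6 = F


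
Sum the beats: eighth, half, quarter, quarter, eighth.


Step by step:
Beat values:
  eighth = 0.5 beats
  half = 2 beats
  quarter = 1 beat
  quarter = 1 beat
  eighth = 0.5 beats
Sum = 0.5 + 2 + 1 + 1 + 0.5
= 5 beats


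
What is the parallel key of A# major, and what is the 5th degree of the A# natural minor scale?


Parallel keys share the same tonic but differ in mode
A# major → parallel is A# minor
A# natural minor scale: A# B# C# D# E# F# G#
= A# minor; 5th degree = E#


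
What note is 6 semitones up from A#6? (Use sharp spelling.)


Reasoning:
A#6: chromatic position 10 in octave 6 → absolute = 6×12 + 10 = 82
Transpose up 6: 82 + 6 = 88
88 = 7×12 + 4 → E in octave 7
Result = E7


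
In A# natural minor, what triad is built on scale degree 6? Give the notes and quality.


Working:
A# natural minor scale: A# B# C# D# E# F# G#
Diatonic triad on degree 6 stacks scale notes 6, 1, 3: F# A# C#
F#→A# = 4 semitones; F#→C# = 7 semitones → major triad
= F# A# C# (major)


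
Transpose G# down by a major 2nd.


Reasoning:
major 2nd: 2 letter names, 2 semitones
Letter: G - 1 → F
Pitch: G# - 2 semitones, spelled as an F → F#
= F#


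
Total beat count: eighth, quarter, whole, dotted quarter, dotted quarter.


Step by step:
Beat values:
  eighth = 0.5 beats
  quarter = 1 beat
  whole = 4 beats
  dotted quarter = 1.5 beats
  dotted quarter = 1.5 beats
Sum = 0.5 + 1 + 4 + 1.5 + 1.5
= 8.5 beats


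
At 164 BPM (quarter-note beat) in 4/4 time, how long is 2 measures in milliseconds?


Working:
Quarter-note beat duration = 60000 / 164 ms
Beats per measure (4/4) = 4
One measure = 4 × 60000 / 164 = 240000 / 164 ms
2 measures = 2 × 240000 / 164 = 480000 / 164
= 2926.8 ms


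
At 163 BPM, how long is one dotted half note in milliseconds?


Let's work it out.
One quarter-note beat = 60000 / BPM = 60000 / 163 ms
Dotted half note = 3 × quarter note
Duration = 3 × 60000 / 163 = 180000 / 163
= 1104.3 ms


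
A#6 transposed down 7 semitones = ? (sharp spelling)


A#6: chromatic position 10 in octave 6 → absolute = 6×12 + 10 = 82
Transpose down 7: 82 - 7 = 75
75 = 6×12 + 3 → D# in octave 6
Result = D#6


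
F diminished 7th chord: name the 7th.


Working:
Diminished 7th chord = root + minor 3rd + diminished 5th + diminished 7th
Seventh chords stack in thirds, so the letter names are F-A-C-E
Root: F
Minor 3rd above F: Ab
Diminished 5th above F: Cb
Diminished 7th above F: Ebb
The 7th = Ebb


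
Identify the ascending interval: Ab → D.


Working:
Letter names: A → D spans 4 letter names → a 4th
Semitones: Ab → D = 6 half-steps
A 4th of 6 semitones is an augmented 4th
= augmented 4th


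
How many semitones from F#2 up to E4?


Reasoning:
Absolute semitone position = octave×12 + chromatic position
F#2: 2×12 + 6 = 30
E4: 4×12 + 4 = 52
Difference = 52 - 30 = 22
= 22 semitones


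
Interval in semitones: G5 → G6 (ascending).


Reasoning:
Absolute semitone position = octave×12 + chromatic position
G5: 5×12 + 7 = 67
G6: 6×12 + 7 = 79
Difference = 79 - 67 = 12
= 12 semitones


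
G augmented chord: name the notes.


Reasoning:
Augmented triad = root + major 3rd (4 semitones) + augmented 5th (8 semitones)
A triad on G stacks thirds, so the chord tones use letter names G-B-D
Root: G
Major 3rd above G: B
Augmented 5th above G: D#
Chord = G B D#


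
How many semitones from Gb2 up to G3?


Absolute semitone position = octave×12 + chromatic position
Gb2: 2×12 + 6 = 30
G3: 3×12 + 7 = 43
Difference = 43 - 30 = 13
= 13 semitones


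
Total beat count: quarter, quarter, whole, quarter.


Reasoning:
Beat values:
  quarter = 1 beat
  quarter = 1 beat
  whole = 4 beats
  quarter = 1 beat
Sum = 1 + 1 + 4 + 1
= 7 beats


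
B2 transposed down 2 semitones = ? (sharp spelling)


Working:
B2: chromatic position 11 in octave 2 → absolute = 2×12 + 11 = 35
Transpose down 2: 35 - 2 = 33
33 = 2×12 + 9 → A in octave 2
Result = A2


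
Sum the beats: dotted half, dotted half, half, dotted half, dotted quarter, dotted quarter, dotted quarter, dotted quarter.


Reasoning:
Beat values:
  dotted half = 3 beats
  dotted half = 3 beats
  half = 2 beats
  dotted half = 3 beats
  dotted quarter = 1.5 beats
  dotted quarter = 1.5 beats
  dotted quarter = 1.5 beats
  dotted quarter = 1.5 beats
Sum = 3 + 3 + 2 + 3 + 1.5 + 1.5 + 1.5 + 1.5
= 17 beats


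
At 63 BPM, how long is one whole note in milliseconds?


Working:
One quarter-note beat = 60000 / BPM = 60000 / 63 ms
Whole note = 4 × quarter note
Duration = 4 × 60000 / 63 = 240000 / 63
= 3809.5 ms


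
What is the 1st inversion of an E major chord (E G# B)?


Step by step:
Root position: E G# B
1st inversion: move root up an octave
Bass note: G#
Notes (bottom to top) = G# B E


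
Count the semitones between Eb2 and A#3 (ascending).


Step by step:
Absolute semitone position = octave×12 + chromatic position
Eb2: 2×12 + 3 = 27
A#3: 3×12 + 10 = 46
Difference = 46 - 27 = 19
= 19 semitones


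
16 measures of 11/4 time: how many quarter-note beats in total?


Let's work it out.
Time signature 11/4: the bottom number 4 means the quarter note gets one count
The top number 11 means 11 quarter-note beats per measure
Total = 11 × 16 measures
= 176 quarter-note beats


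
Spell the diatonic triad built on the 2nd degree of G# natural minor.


Solution.
G# natural minor scale: G# A# B C# D# E F#
Diatonic triad on degree 2 stacks scale notes 2, 4, 6: A# C# E
A#→C# = 3 semitones; A#→E = 6 semitones → diminished triad
= A# C# E (diminished)


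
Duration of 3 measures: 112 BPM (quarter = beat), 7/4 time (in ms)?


Quarter-note beat duration = 60000 / 112 ms
Beats per measure (7/4) = 7
One measure = 7 × 60000 / 112 = 420000 / 112 ms
3 measures = 3 × 420000 / 112 = 1260000 / 112
= 11250.0 ms


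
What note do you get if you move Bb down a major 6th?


Solution.
major 6th: 6 letter names, 9 semitones
Letter: B - 5 → D
Pitch: Bb - 9 semitones, spelled as a D → Db
= Db


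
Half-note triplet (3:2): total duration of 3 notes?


Working:
Triplet: 3 notes occupy the space of 2 half notes
Space = 2 × 2 = 4 beats
Each triplet note = 4 / 3 = 4/3 beats
3 notes = 3 × 4/3 = 4
= 4 beats


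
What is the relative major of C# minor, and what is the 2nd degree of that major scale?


Reasoning:
The relative major shares the key signature and is a minor 3rd above the minor tonic
A minor 3rd above C# is E
→ relative major of C# minor is E major
E major scale: E F# G# A B C# D#
= E major; 2nd degree = F#


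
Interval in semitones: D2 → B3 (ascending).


Reasoning:
Absolute semitone position = octave×12 + chromatic position
D2: 2×12 + 2 = 26
B3: 3×12 + 11 = 47
Difference = 47 - 26 = 21
= 21 semitones


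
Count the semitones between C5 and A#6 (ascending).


Absolute semitone position = octave×12 + chromatic position
C5: 5×12 + 0 = 60
A#6: 6×12 + 10 = 82
Difference = 82 - 60 = 22
= 22 semitones


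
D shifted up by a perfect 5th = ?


Solution.
perfect 5th: 5 letter names, 7 semitones
Letter: D + 4 → A
Pitch: D + 7 semitones, spelled as an A → A
= A


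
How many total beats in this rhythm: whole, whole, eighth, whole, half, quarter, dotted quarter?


Beat values:
  whole = 4 beats
  whole = 4 beats
  eighth = 0.5 beats
  whole = 4 beats
  half = 2 beats
  quarter = 1 beat
  dotted quarter = 1.5 beats
Sum = 4 + 4 + 0.5 + 4 + 2 + 1 + 1.5
= 17 beats


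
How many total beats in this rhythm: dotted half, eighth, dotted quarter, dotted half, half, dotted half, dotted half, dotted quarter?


Step by step:
Beat values:
  dotted half = 3 beats
  eighth = 0.5 beats
  dotted quarter = 1.5 beats
  dotted half = 3 beats
  half = 2 beats
  dotted half = 3 beats
  dotted half = 3 beats
  dotted quarter = 1.5 beats
Sum = 3 + 0.5 + 1.5 + 3 + 2 + 3 + 3 + 1.5
= 17.5 beats


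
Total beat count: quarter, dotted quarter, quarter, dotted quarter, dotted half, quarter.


Beat values:
  quarter = 1 beat
  dotted quarter = 1.5 beats
  quarter = 1 beat
  dotted quarter = 1.5 beats
  dotted half = 3 beats
  quarter = 1 beat
Sum = 1 + 1.5 + 1 + 1.5 + 3 + 1
= 9 beats


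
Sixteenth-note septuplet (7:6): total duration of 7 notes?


Solution.
Septuplet: 7 notes occupy the space of 6 sixteenth notes
Space = 6 × 1/4 = 3/2 beats
Each septuplet note = 3/2 / 7 = 3/14 beats
7 notes = 7 × 3/14 = 3/2
= 3/2 beats


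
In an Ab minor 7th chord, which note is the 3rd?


Step by step:
Minor 7th chord = root + minor 3rd + perfect 5th + minor 7th
Seventh chords stack in thirds, so the letter names are A-C-E-G
Root: Ab
Minor 3rd above Ab: Cb
Perfect 5th above Ab: Eb
Minor 7th above Ab: Gb
The 3rd = Cb


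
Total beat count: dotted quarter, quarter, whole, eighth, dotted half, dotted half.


Reasoning:
Beat values:
  dotted quarter = 1.5 beats
  quarter = 1 beat
  whole = 4 beats
  eighth = 0.5 beats
  dotted half = 3 beats
  dotted half = 3 beats
Sum = 1.5 + 1 + 4 + 0.5 + 3 + 3
= 13 beats


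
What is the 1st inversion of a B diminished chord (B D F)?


Solution.
Root position: B D F
1st inversion: move root up an octave
Bass note: D
Notes (bottom to top) = D F B


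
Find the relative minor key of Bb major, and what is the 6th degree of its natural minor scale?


Working:
The relative minor shares the major's key signature and starts on its 6th degree
6th degree = a major 6th above the tonic; a major 6th above Bb is G
→ relative minor of Bb major is G minor
G natural minor scale: G A Bb C D Eb F
= G minor; 6th degree = Eb


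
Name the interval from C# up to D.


Letter names: C → D spans 2 letter names → a 2nd
Semitones: C# → D = 1 half-step
A 2nd of 1 semitone is a minor 2nd
= minor 2nd


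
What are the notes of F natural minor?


Let's work it out.
Natural minor scale pattern: W-H-W-W-H-W-W (2-1-2-2-1-2-2 semitones)
Starting from F:
  F + 2 semitones → G
  G + 1 semitone → Ab
  Ab + 2 semitones → Bb
  Bb + 2 semitones → C
  C + 1 semitone → Db
  Db + 2 semitones → Eb
  Eb + 2 semitones → F
Scale = F G Ab Bb C Db Eb


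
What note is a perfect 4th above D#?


Let's work it out.
A 4th spans 4 letter names, so from D we land on G
A perfect 4th = 5 semitones above D#
Spell G at that pitch: G#
= G#


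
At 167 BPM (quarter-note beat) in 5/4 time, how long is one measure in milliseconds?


Quarter-note beat duration = 60000 / 167 ms
Beats per measure (5/4) = 5
One measure = 5 × 60000 / 167 = 300000 / 167 ms
= 1796.4 ms


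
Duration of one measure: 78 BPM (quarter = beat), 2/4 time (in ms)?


Solution.
Quarter-note beat duration = 60000 / 78 ms
Beats per measure (2/4) = 2
One measure = 2 × 60000 / 78 = 120000 / 78 ms
= 1538.5 ms


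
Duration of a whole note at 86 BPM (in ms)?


Working:
One quarter-note beat = 60000 / BPM = 60000 / 86 ms
Whole note = 4 × quarter note
Duration = 4 × 60000 / 86 = 240000 / 86
= 2790.7 ms


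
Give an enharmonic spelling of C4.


Enharmonic notes sound the same pitch but are spelled with different letter names
C and B# name the same pitch class
Octave numbers change at C, so C4 = B#3
= B#3


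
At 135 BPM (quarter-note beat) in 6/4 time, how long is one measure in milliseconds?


Step by step:
Quarter-note beat duration = 60000 / 135 ms
Beats per measure (6/4) = 6
One measure = 6 × 60000 / 135 = 360000 / 135 ms
= 2666.7 ms


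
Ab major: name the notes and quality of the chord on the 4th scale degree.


Ab major scale: Ab Bb C Db Eb F G
Diatonic triad on degree 4 stacks scale notes 4, 6, 1: Db F Ab
Db→F = 4 semitones; Db→Ab = 7 semitones → major triad
= Db F Ab (major)


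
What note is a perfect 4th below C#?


Step by step:
A 4th spans 4 letter names, so from C we land on G
A perfect 4th = 5 semitones below C#
Spell G at that pitch: G#
= G#


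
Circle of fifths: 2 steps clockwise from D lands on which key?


Each clockwise step on the circle of fifths moves up a perfect 5th
From D: D → A → E
= E


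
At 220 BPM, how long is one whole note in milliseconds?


One quarter-note beat = 60000 / BPM = 60000 / 220 ms
Whole note = 4 × quarter note
Duration = 4 × 60000 / 220 = 240000 / 220
= 1090.9 ms


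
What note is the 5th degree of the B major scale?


Reasoning:
Major scale pattern: W-W-H-W-W-W-H (2-2-1-2-2-2-1 semitones)
Starting from B:
  B + 2 semitones → C#
  C# + 2 semitones → D#
  D# + 1 semitone → E
  E + 2 semitones → F#
  F# + 2 semitones → G#
  G# + 2 semitones → A#
  A# + 1 semitone → B
Scale: B C# D# E F# G# A#
Degree 5 = F#


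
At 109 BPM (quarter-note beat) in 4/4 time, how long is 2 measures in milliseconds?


Reasoning:
Quarter-note beat duration = 60000 / 109 ms
Beats per measure (4/4) = 4
One measure = 4 × 60000 / 109 = 240000 / 109 ms
2 measures = 2 × 240000 / 109 = 480000 / 109
= 4403.7 ms


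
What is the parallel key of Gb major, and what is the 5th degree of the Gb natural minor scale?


Reasoning:
Parallel keys share the same tonic but differ in mode
Gb major → parallel is Gb minor
Gb natural minor scale: Gb Ab Bbb Cb Db Ebb Fb
= Gb minor; 5th degree = Db


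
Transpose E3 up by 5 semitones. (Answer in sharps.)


Solution.
E3: chromatic position 4 in octave 3 → absolute = 3×12 + 4 = 40
Transpose up 5: 40 + 5 = 45
45 = 3×12 + 9 → A in octave 3
Result = A3


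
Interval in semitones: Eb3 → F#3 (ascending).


Step by step:
Absolute semitone position = octave×12 + chromatic position
Eb3: 3×12 + 3 = 39
F#3: 3×12 + 6 = 42
Difference = 42 - 39 = 3
= 3 semitones


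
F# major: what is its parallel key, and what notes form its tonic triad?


Working:
Parallel keys share the same tonic but differ in mode
F# major → parallel is F# minor
Tonic triad of F# minor = F# A C#
= F# minor; triad = F# A C#


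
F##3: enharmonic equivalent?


Working:
Enharmonic notes sound the same pitch but are spelled with different letter names
F## and G name the same pitch class
= G3


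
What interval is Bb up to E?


Let's work it out.
Letter names: B → E spans 4 letter names → a 4th
Semitones: Bb → E = 6 half-steps
A 4th of 6 semitones is an augmented 4th
= augmented 4th


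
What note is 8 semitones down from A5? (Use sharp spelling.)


Solution.
A5: chromatic position 9 in octave 5 → absolute = 5×12 + 9 = 69
Transpose down 8: 69 - 8 = 61
61 = 5×12 + 1 → C# in octave 5
Result = C#5


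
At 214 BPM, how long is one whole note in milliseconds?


Solution.
One quarter-note beat = 60000 / BPM = 60000 / 214 ms
Whole note = 4 × quarter note
Duration = 4 × 60000 / 214 = 240000 / 214
= 1121.5 ms


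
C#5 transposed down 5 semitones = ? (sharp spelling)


Step by step:
C#5: chromatic position 1 in octave 5 → absolute = 5×12 + 1 = 61
Transpose down 5: 61 - 5 = 56
56 = 4×12 + 8 → G# in octave 4
Result = G#4


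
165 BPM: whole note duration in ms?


Step by step:
One quarter-note beat = 60000 / BPM = 60000 / 165 ms
Whole note = 4 × quarter note
Duration = 4 × 60000 / 165 = 240000 / 165
= 1454.5 ms


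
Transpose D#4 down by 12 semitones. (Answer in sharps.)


Reasoning:
D#4: chromatic position 3 in octave 4 → absolute = 4×12 + 3 = 51
Transpose down 12: 51 - 12 = 39
39 = 3×12 + 3 → D# in octave 3
Result = D#3


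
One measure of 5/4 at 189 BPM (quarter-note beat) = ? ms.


Working:
Quarter-note beat duration = 60000 / 189 ms
Beats per measure (5/4) = 5
One measure = 5 × 60000 / 189 = 300000 / 189 ms
= 1587.3 ms


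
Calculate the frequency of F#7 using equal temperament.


Working:
f = 440 × 2^(n/12) where n = semitones from A4
F#7: 33 semitones from A4
f = 440 × 2^(33/12)
f = 2959.96 Hz


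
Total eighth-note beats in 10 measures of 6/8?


Time signature 6/8: the bottom number 8 means the eighth note gets one count
The top number 6 means 6 eighth-note beats per measure
Total = 6 × 10 measures
= 60 eighth-note beats


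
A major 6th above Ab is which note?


Solution.
A 6th spans 6 letter names, so from A we land on F
A major 6th = 9 semitones above Ab
Spell F at that pitch: F
= F


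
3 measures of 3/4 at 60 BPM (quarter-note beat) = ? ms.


Quarter-note beat duration = 60000 / 60 ms
Beats per measure (3/4) = 3
One measure = 3 × 60000 / 60 = 180000 / 60 ms
3 measures = 3 × 180000 / 60 = 540000 / 60
= 9000.0 ms


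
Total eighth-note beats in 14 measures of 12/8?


Step by step:
Time signature 12/8: the bottom number 8 means the eighth note gets one count
The top number 12 means 12 eighth-note beats per measure
Total = 12 × 14 measures
= 168 eighth-note beats


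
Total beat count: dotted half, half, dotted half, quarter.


Step by step:
Beat values:
  dotted half = 3 beats
  half = 2 beats
  dotted half = 3 beats
  quarter = 1 beat
Sum = 3 + 2 + 3 + 1
= 9 beats


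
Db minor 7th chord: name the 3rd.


Reasoning:
Minor 7th chord = root + minor 3rd + perfect 5th + minor 7th
Seventh chords stack in thirds, so the letter names are D-F-A-C
Root: Db
Minor 3rd above Db: Fb
Perfect 5th above Db: Ab
Minor 7th above Db: Cb
The 3rd = Fb


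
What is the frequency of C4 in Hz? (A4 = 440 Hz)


Step by step:
f = 440 × 2^(n/12) where n = semitones from A4
C4: -9 semitones from A4
f = 440 × 2^(-9/12)
f = 261.63 Hz


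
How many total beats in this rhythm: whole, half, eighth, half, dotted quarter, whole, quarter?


Beat values:
  whole = 4 beats
  half = 2 beats
  eighth = 0.5 beats
  half = 2 beats
  dotted quarter = 1.5 beats
  whole = 4 beats
  quarter = 1 beat
Sum = 4 + 2 + 0.5 + 2 + 1.5 + 4 + 1
= 15 beats


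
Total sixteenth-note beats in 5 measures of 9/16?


Step by step:
Time signature 9/16: the bottom number 16 means the sixteenth note gets one count
The top number 9 means 9 sixteenth-note beats per measure
Total = 9 × 5 measures
= 45 sixteenth-note beats


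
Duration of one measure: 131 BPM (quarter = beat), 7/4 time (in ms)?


Working:
Quarter-note beat duration = 60000 / 131 ms
Beats per measure (7/4) = 7
One measure = 7 × 60000 / 131 = 420000 / 131 ms
= 3206.1 ms


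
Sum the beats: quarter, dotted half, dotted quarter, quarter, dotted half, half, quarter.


Let's work it out.
Beat values:
  quarter = 1 beat
  dotted half = 3 beats
  dotted quarter = 1.5 beats
  quarter = 1 beat
  dotted half = 3 beats
  half = 2 beats
  quarter = 1 beat
Sum = 1 + 3 + 1.5 + 1 + 3 + 2 + 1
= 12.5 beats


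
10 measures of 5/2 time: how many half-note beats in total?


Reasoning:
Time signature 5/2: the bottom number 2 means the half note gets one count
The top number 5 means 5 half-note beats per measure
Total = 5 × 10 measures
= 50 half-note beats


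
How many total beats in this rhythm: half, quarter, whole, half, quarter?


Beat values:
  half = 2 beats
  quarter = 1 beat
  whole = 4 beats
  half = 2 beats
  quarter = 1 beat
Sum = 2 + 1 + 4 + 2 + 1
= 10 beats


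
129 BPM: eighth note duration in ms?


One quarter-note beat = 60000 / BPM = 60000 / 129 ms
Eighth note = 1/2 × quarter note
Duration = 1/2 × 60000 / 129 = 30000 / 129
= 232.6 ms


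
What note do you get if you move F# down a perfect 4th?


Step by step:
perfect 4th: 4 letter names, 5 semitones
Letter: F - 3 → C
Pitch: F# - 5 semitones, spelled as a C → C#
= C#


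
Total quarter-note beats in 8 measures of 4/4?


Time signature 4/4: the bottom number 4 means the quarter note gets one count
The top number 4 means 4 quarter-note beats per measure
Total = 4 × 8 measures
= 32 quarter-note beats


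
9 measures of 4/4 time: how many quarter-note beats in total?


Time signature 4/4: the bottom number 4 means the quarter note gets one count
The top number 4 means 4 quarter-note beats per measure
Total = 4 × 9 measures
= 36 quarter-note beats


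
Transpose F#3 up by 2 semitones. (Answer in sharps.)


Let's work it out.
F#3: chromatic position 6 in octave 3 → absolute = 3×12 + 6 = 42
Transpose up 2: 42 + 2 = 44
44 = 3×12 + 8 → G# in octave 3
Result = G#3


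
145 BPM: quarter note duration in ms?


One quarter-note beat = 60000 / BPM = 60000 / 145 ms
Duration = 60000 / 145
= 413.8 ms


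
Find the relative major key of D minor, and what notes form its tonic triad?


Reasoning:
The relative major shares the key signature and is a minor 3rd above the minor tonic
A minor 3rd above D is F
→ relative major of D minor is F major
Tonic triad of F major = root + major 3rd + perfect 5th = F A C
= F major; triad = F A C


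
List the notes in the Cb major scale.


Major scale pattern: W-W-H-W-W-W-H (2-2-1-2-2-2-1 semitones)
Starting from Cb:
  Cb + 2 semitones → Db
  Db + 2 semitones → Eb
  Eb + 1 semitone → Fb
  Fb + 2 semitones → Gb
  Gb + 2 semitones → Ab
  Ab + 2 semitones → Bb
  Bb + 1 semitone → Cb
Scale = Cb Db Eb Fb Gb Ab Bb


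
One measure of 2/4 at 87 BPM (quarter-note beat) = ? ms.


Solution.
Quarter-note beat duration = 60000 / 87 ms
Beats per measure (2/4) = 2
One measure = 2 × 60000 / 87 = 120000 / 87 ms
= 1379.3 ms


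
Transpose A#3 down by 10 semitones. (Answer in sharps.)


Working:
A#3: chromatic position 10 in octave 3 → absolute = 3×12 + 10 = 46
Transpose down 10: 46 - 10 = 36
36 = 3×12 + 0 → C in octave 3
Result = C3


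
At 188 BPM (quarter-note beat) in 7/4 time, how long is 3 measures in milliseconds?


Working:
Quarter-note beat duration = 60000 / 188 ms
Beats per measure (7/4) = 7
One measure = 7 × 60000 / 188 = 420000 / 188 ms
3 measures = 3 × 420000 / 188 = 1260000 / 188
= 6702.1 ms


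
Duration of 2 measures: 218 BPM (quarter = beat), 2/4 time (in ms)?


Step by step:
Quarter-note beat duration = 60000 / 218 ms
Beats per measure (2/4) = 2
One measure = 2 × 60000 / 218 = 120000 / 218 ms
2 measures = 2 × 120000 / 218 = 240000 / 218
= 1100.9 ms


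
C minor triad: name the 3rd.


Minor triad = root + minor 3rd (3 semitones) + perfect 5th (7 semitones)
A triad on C stacks thirds, so the chord tones use letter names C-E-G
Root: C
Minor 3rd above C: Eb
Perfect 5th above C: G
The 3rd = Eb


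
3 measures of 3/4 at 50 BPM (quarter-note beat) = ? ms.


Let's work it out.
Quarter-note beat duration = 60000 / 50 ms
Beats per measure (3/4) = 3
One measure = 3 × 60000 / 50 = 180000 / 50 ms
3 measures = 3 × 180000 / 50 = 540000 / 50
= 10800.0 ms


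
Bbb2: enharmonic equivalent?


Working:
Enharmonic notes sound the same pitch but are spelled with different letter names
Bbb and A name the same pitch class
= A2


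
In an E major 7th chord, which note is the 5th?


Working:
Major 7th chord = root + major 3rd + perfect 5th + major 7th
Seventh chords stack in thirds, so the letter names are E-G-B-D
Root: E
Major 3rd above E: G#
Perfect 5th above E: B
Major 7th above E: D#
The 5th = B


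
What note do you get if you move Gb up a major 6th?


Reasoning:
major 6th: 6 letter names, 9 semitones
Letter: G + 5 → E
Pitch: Gb + 9 semitones, spelled as an E → Eb
= Eb


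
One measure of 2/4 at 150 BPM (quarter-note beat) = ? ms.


Step by step:
Quarter-note beat duration = 60000 / 150 ms
Beats per measure (2/4) = 2
One measure = 2 × 60000 / 150 = 120000 / 150 ms
= 800.0 ms


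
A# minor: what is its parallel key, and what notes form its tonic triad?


Reasoning:
Parallel keys share the same tonic but differ in mode
A# minor → parallel is A# major
Tonic triad of A# major = A# C## E#
= A# major; triad = A# C## E#


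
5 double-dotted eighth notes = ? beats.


Working:
Base eighth note = 1/2 beats
Dot 1 adds half the previous value: +1/4
Dot 2 adds half the previous value: +1/8
One double-dotted eighth = 1/2 + 1/4 + 1/8 = 7/8
5 of them = 5 × 7/8 = 35/8
= 35/8 beats


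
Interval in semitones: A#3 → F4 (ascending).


Absolute semitone position = octave×12 + chromatic position
A#3: 3×12 + 10 = 46
F4: 4×12 + 5 = 53
Difference = 53 - 46 = 7
= 7 semitones


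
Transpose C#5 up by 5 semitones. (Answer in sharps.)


Working:
C#5: chromatic position 1 in octave 5 → absolute = 5×12 + 1 = 61
Transpose up 5: 61 + 5 = 66
66 = 5×12 + 6 → F# in octave 5
Result = F#5


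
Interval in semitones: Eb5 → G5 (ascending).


Working:
Absolute semitone position = octave×12 + chromatic position
Eb5: 5×12 + 3 = 63
G5: 5×12 + 7 = 67
Difference = 67 - 63 = 4
= 4 semitones


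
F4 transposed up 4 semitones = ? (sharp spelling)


Let's work it out.
F4: chromatic position 5 in octave 4 → absolute = 4×12 + 5 = 53
Transpose up 4: 53 + 4 = 57
57 = 4×12 + 9 → A in octave 4
Result = A4


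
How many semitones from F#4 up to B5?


Step by step:
Absolute semitone position = octave×12 + chromatic position
F#4: 4×12 + 6 = 54
B5: 5×12 + 11 = 71
Difference = 71 - 54 = 17
= 17 semitones


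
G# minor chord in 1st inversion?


Root position: G# B D#
1st inversion: move root up an octave
Bass note: B
Notes (bottom to top) = B D# G#


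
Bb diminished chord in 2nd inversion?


Let's work it out.
Root position: Bb Db Fb
2nd inversion: move root and 3rd up an octave
Bass note: Fb
Notes (bottom to top) = Fb Bb Db


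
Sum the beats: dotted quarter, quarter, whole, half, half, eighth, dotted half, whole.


Reasoning:
Beat values:
  dotted quarter = 1.5 beats
  quarter = 1 beat
  whole = 4 beats
  half = 2 beats
  half = 2 beats
  eighth = 0.5 beats
  dotted half = 3 beats
  whole = 4 beats
Sum = 1.5 + 1 + 4 + 2 + 2 + 0.5 + 3 + 4
= 18 beats


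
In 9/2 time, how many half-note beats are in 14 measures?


Working:
Time signature 9/2: the bottom number 2 means the half note gets one count
The top number 9 means 9 half-note beats per measure
Total = 9 × 14 measures
= 126 half-note beats


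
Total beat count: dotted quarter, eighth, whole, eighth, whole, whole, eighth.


Let's work it out.
Beat values:
  dotted quarter = 1.5 beats
  eighth = 0.5 beats
  whole = 4 beats
  eighth = 0.5 beats
  whole = 4 beats
  whole = 4 beats
  eighth = 0.5 beats
Sum = 1.5 + 0.5 + 4 + 0.5 + 4 + 4 + 0.5
= 15 beats


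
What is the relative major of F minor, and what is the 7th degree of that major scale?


Reasoning:
The relative major shares the key signature and is a minor 3rd above the minor tonic
A minor 3rd above F is Ab
→ relative major of F minor is Ab major
Ab major scale: Ab Bb C Db Eb F G
= Ab major; 7th degree = G


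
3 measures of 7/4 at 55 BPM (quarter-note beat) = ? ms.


Reasoning:
Quarter-note beat duration = 60000 / 55 ms
Beats per measure (7/4) = 7
One measure = 7 × 60000 / 55 = 420000 / 55 ms
3 measures = 3 × 420000 / 55 = 1260000 / 55
= 22909.1 ms


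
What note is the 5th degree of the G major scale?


Major scale pattern: W-W-H-W-W-W-H (2-2-1-2-2-2-1 semitones)
Starting from G:
  G + 2 semitones → A
  A + 2 semitones → B
  B + 1 semitone → C
  C + 2 semitones → D
  D + 2 semitones → E
  E + 2 semitones → F#
  F# + 1 semitone → G
Scale: G A B C D E F#
Degree 5 = D


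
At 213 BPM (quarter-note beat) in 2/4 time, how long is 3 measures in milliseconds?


Solution.
Quarter-note beat duration = 60000 / 213 ms
Beats per measure (2/4) = 2
One measure = 2 × 60000 / 213 = 120000 / 213 ms
3 measures = 3 × 120000 / 213 = 360000 / 213
= 1690.1 ms


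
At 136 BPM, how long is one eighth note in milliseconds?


One quarter-note beat = 60000 / BPM = 60000 / 136 ms
Eighth note = 1/2 × quarter note
Duration = 1/2 × 60000 / 136 = 30000 / 136
= 220.6 ms


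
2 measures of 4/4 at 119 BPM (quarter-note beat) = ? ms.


Quarter-note beat duration = 60000 / 119 ms
Beats per measure (4/4) = 4
One measure = 4 × 60000 / 119 = 240000 / 119 ms
2 measures = 2 × 240000 / 119 = 480000 / 119
= 4033.6 ms


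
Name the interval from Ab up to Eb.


Let's work it out.
Letter names: A → E spans 5 letter names → a 5th
Semitones: Ab → Eb = 7 half-steps
A 5th of 7 semitones is a perfect 5th
= perfect 5th


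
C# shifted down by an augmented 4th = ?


Reasoning:
augmented 4th: 4 letter names, 6 semitones
Letter: C - 3 → G
Pitch: C# - 6 semitones, spelled as a G → G
= G


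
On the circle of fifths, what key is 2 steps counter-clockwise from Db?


Solution.
Each counter-clockwise step moves down a perfect 5th (= up a perfect 4th)
From Db: Db → F#/Gb → B
= B


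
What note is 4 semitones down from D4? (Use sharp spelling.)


Let's work it out.
D4: chromatic position 2 in octave 4 → absolute = 4×12 + 2 = 50
Transpose down 4: 50 - 4 = 46
46 = 3×12 + 10 → A# in octave 3
Result = A#3


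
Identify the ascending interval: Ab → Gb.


Step by step:
Letter names: A → G spans 7 letter names → a 7th
Semitones: Ab → Gb = 10 half-steps
A 7th of 10 semitones is a minor 7th
= minor 7th


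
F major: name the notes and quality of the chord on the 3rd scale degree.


Step by step:
F major scale: F G A Bb C D E
Diatonic triad on degree 3 stacks scale notes 3, 5, 7: A C E
A→C = 3 semitones; A→E = 7 semitones → minor triad
= A C E (minor)


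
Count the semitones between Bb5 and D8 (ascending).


Step by step:
Absolute semitone position = octave×12 + chromatic position
Bb5: 5×12 + 10 = 70
D8: 8×12 + 2 = 98
Difference = 98 - 70 = 28
= 28 semitones


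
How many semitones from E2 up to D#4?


Step by step:
Absolute semitone position = octave×12 + chromatic position
E2: 2×12 + 4 = 28
D#4: 4×12 + 3 = 51
Difference = 51 - 28 = 23
= 23 semitones


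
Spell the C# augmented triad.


Let's work it out.
Augmented triad = root + major 3rd (4 semitones) + augmented 5th (8 semitones)
A triad on C# stacks thirds, so the chord tones use letter names C-E-G
Root: C#
Major 3rd above C#: E#
Augmented 5th above C#: G##
Chord = C# E# G##
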